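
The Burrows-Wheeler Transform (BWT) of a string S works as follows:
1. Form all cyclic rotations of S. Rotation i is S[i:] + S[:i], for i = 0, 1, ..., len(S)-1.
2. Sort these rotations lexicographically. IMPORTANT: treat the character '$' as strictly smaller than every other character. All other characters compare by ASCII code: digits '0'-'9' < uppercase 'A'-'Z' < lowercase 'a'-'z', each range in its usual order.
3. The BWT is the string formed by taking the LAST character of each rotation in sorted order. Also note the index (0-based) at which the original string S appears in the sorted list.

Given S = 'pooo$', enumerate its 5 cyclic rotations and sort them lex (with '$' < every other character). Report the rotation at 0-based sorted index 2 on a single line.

All 5 rotations (rotation i = S[i:]+S[:i]):
  rot[0] = pooo$
  rot[1] = ooo$p
  rot[2] = oo$po
  rot[3] = o$poo
  rot[4] = $pooo
Sorted (with $ < everything):
  sorted[0] = $pooo
  sorted[1] = o$poo
  sorted[2] = oo$po
  sorted[3] = ooo$p
  sorted[4] = pooo$
sorted[2] = oo$po

Answer: oo$po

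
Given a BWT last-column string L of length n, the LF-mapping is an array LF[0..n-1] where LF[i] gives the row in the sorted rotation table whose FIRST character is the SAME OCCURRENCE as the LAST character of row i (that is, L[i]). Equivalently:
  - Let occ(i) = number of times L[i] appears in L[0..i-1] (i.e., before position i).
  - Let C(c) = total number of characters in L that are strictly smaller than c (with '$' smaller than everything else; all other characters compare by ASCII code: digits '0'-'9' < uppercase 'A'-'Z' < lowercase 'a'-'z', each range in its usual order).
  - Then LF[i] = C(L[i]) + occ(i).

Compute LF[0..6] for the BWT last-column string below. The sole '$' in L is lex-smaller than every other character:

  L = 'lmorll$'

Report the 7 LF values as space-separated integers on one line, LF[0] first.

Char counts: '$':1, 'l':3, 'm':1, 'o':1, 'r':1
C (first-col start): C('$')=0, C('l')=1, C('m')=4, C('o')=5, C('r')=6
L[0]='l': occ=0, LF[0]=C('l')+0=1+0=1
L[1]='m': occ=0, LF[1]=C('m')+0=4+0=4
L[2]='o': occ=0, LF[2]=C('o')+0=5+0=5
L[3]='r': occ=0, LF[3]=C('r')+0=6+0=6
L[4]='l': occ=1, LF[4]=C('l')+1=1+1=2
L[5]='l': occ=2, LF[5]=C('l')+2=1+2=3
L[6]='$': occ=0, LF[6]=C('$')+0=0+0=0

Answer: 1 4 5 6 2 3 0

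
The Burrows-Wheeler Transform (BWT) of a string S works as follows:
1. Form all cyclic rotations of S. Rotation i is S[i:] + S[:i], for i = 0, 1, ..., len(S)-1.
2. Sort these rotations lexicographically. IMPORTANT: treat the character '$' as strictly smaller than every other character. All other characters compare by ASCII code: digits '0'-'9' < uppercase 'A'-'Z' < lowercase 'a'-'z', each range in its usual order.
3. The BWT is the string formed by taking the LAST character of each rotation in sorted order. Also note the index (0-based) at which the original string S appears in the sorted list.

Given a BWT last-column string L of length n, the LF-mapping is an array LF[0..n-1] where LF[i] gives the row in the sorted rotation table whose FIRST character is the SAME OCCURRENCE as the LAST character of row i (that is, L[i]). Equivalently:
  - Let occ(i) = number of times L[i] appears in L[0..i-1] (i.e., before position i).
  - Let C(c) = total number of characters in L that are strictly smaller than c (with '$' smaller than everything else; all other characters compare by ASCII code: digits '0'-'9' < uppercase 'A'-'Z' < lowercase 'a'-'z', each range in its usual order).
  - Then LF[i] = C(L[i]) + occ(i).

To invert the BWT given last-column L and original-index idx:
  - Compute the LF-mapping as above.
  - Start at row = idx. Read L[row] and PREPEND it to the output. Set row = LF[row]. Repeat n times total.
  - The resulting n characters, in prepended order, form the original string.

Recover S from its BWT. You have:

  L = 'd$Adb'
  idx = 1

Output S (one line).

Answer: Abdd$

Derivation:
LF mapping: 3 0 1 4 2
Walk LF starting at row 1, prepending L[row]:
  step 1: row=1, L[1]='$', prepend. Next row=LF[1]=0
  step 2: row=0, L[0]='d', prepend. Next row=LF[0]=3
  step 3: row=3, L[3]='d', prepend. Next row=LF[3]=4
  step 4: row=4, L[4]='b', prepend. Next row=LF[4]=2
  step 5: row=2, L[2]='A', prepend. Next row=LF[2]=1
Reversed output: Abdd$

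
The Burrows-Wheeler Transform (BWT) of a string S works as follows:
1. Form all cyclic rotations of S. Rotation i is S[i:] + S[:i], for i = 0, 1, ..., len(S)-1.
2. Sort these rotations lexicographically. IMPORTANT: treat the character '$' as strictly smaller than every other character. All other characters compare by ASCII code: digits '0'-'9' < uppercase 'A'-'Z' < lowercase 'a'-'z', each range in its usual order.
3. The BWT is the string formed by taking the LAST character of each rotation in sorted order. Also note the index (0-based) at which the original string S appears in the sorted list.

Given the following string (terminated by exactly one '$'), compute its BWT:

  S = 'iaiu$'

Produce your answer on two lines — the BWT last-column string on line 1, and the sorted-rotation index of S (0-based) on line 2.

All 5 rotations (rotation i = S[i:]+S[:i]):
  rot[0] = iaiu$
  rot[1] = aiu$i
  rot[2] = iu$ia
  rot[3] = u$iai
  rot[4] = $iaiu
Sorted (with $ < everything):
  sorted[0] = $iaiu  (last char: 'u')
  sorted[1] = aiu$i  (last char: 'i')
  sorted[2] = iaiu$  (last char: '$')
  sorted[3] = iu$ia  (last char: 'a')
  sorted[4] = u$iai  (last char: 'i')
Last column: ui$ai
Original string S is at sorted index 2

Answer: ui$ai
2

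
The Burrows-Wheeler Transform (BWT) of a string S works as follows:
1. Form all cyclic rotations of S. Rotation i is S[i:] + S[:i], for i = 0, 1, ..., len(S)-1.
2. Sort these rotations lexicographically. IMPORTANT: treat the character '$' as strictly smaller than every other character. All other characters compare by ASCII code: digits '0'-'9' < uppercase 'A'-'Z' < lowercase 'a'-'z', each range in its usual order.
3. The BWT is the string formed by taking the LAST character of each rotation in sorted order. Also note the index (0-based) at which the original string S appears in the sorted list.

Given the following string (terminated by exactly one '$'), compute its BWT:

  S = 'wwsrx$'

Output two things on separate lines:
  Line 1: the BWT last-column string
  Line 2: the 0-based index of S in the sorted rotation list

Answer: xsww$r
4

Derivation:
All 6 rotations (rotation i = S[i:]+S[:i]):
  rot[0] = wwsrx$
  rot[1] = wsrx$w
  rot[2] = srx$ww
  rot[3] = rx$wws
  rot[4] = x$wwsr
  rot[5] = $wwsrx
Sorted (with $ < everything):
  sorted[0] = $wwsrx  (last char: 'x')
  sorted[1] = rx$wws  (last char: 's')
  sorted[2] = srx$ww  (last char: 'w')
  sorted[3] = wsrx$w  (last char: 'w')
  sorted[4] = wwsrx$  (last char: '$')
  sorted[5] = x$wwsr  (last char: 'r')
Last column: xsww$r
Original string S is at sorted index 4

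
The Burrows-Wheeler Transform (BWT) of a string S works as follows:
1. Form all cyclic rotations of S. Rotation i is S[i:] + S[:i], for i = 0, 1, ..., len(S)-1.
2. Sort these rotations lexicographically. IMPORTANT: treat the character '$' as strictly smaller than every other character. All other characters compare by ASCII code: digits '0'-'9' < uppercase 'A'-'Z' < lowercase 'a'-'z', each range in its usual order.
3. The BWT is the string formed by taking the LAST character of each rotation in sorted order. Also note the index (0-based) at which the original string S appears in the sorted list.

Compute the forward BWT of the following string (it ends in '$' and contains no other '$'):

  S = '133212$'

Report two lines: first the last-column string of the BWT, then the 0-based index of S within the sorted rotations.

Answer: 22$1331
2

Derivation:
All 7 rotations (rotation i = S[i:]+S[:i]):
  rot[0] = 133212$
  rot[1] = 33212$1
  rot[2] = 3212$13
  rot[3] = 212$133
  rot[4] = 12$1332
  rot[5] = 2$13321
  rot[6] = $133212
Sorted (with $ < everything):
  sorted[0] = $133212  (last char: '2')
  sorted[1] = 12$1332  (last char: '2')
  sorted[2] = 133212$  (last char: '$')
  sorted[3] = 2$13321  (last char: '1')
  sorted[4] = 212$133  (last char: '3')
  sorted[5] = 3212$13  (last char: '3')
  sorted[6] = 33212$1  (last char: '1')
Last column: 22$1331
Original string S is at sorted index 2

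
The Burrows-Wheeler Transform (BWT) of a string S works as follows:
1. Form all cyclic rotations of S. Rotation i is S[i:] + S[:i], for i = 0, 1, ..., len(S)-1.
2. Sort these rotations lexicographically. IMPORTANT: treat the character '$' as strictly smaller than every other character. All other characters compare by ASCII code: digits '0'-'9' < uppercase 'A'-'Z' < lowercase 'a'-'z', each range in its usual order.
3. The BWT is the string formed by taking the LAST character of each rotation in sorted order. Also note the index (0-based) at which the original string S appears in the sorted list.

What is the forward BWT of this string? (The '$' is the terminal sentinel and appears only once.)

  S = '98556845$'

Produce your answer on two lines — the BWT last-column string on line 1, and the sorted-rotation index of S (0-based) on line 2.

All 9 rotations (rotation i = S[i:]+S[:i]):
  rot[0] = 98556845$
  rot[1] = 8556845$9
  rot[2] = 556845$98
  rot[3] = 56845$985
  rot[4] = 6845$9855
  rot[5] = 845$98556
  rot[6] = 45$985568
  rot[7] = 5$9855684
  rot[8] = $98556845
Sorted (with $ < everything):
  sorted[0] = $98556845  (last char: '5')
  sorted[1] = 45$985568  (last char: '8')
  sorted[2] = 5$9855684  (last char: '4')
  sorted[3] = 556845$98  (last char: '8')
  sorted[4] = 56845$985  (last char: '5')
  sorted[5] = 6845$9855  (last char: '5')
  sorted[6] = 845$98556  (last char: '6')
  sorted[7] = 8556845$9  (last char: '9')
  sorted[8] = 98556845$  (last char: '$')
Last column: 58485569$
Original string S is at sorted index 8

Answer: 58485569$
8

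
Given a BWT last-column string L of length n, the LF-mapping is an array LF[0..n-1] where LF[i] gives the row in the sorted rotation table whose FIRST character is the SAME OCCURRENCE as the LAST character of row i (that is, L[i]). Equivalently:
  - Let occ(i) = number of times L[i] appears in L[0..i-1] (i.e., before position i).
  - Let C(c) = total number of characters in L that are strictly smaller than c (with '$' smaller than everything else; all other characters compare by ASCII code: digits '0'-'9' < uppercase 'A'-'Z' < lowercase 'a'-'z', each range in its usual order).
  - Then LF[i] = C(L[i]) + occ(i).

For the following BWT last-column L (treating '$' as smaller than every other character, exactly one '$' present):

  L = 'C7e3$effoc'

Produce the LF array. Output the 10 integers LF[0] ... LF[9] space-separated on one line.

Char counts: '$':1, '3':1, '7':1, 'C':1, 'c':1, 'e':2, 'f':2, 'o':1
C (first-col start): C('$')=0, C('3')=1, C('7')=2, C('C')=3, C('c')=4, C('e')=5, C('f')=7, C('o')=9
L[0]='C': occ=0, LF[0]=C('C')+0=3+0=3
L[1]='7': occ=0, LF[1]=C('7')+0=2+0=2
L[2]='e': occ=0, LF[2]=C('e')+0=5+0=5
L[3]='3': occ=0, LF[3]=C('3')+0=1+0=1
L[4]='$': occ=0, LF[4]=C('$')+0=0+0=0
L[5]='e': occ=1, LF[5]=C('e')+1=5+1=6
L[6]='f': occ=0, LF[6]=C('f')+0=7+0=7
L[7]='f': occ=1, LF[7]=C('f')+1=7+1=8
L[8]='o': occ=0, LF[8]=C('o')+0=9+0=9
L[9]='c': occ=0, LF[9]=C('c')+0=4+0=4

Answer: 3 2 5 1 0 6 7 8 9 4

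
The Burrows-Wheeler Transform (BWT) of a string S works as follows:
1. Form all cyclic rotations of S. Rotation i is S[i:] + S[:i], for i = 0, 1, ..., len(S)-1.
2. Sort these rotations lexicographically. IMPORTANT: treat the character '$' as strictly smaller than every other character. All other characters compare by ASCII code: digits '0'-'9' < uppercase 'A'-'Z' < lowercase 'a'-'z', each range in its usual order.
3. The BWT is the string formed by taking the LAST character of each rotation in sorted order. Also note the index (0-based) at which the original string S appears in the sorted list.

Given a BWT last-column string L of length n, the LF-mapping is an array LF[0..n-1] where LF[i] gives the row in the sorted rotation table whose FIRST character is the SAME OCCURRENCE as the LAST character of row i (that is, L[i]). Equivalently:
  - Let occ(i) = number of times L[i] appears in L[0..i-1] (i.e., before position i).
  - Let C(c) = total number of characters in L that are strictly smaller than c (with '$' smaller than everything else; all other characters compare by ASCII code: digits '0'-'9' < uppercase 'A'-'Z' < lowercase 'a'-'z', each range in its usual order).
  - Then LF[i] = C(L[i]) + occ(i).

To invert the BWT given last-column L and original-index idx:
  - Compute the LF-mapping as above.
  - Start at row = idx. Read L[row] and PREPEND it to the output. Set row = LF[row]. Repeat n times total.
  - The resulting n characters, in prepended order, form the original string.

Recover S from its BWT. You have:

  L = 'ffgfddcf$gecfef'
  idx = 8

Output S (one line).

Answer: fcegcffgfddeff$

Derivation:
LF mapping: 7 8 13 9 3 4 1 10 0 14 5 2 11 6 12
Walk LF starting at row 8, prepending L[row]:
  step 1: row=8, L[8]='$', prepend. Next row=LF[8]=0
  step 2: row=0, L[0]='f', prepend. Next row=LF[0]=7
  step 3: row=7, L[7]='f', prepend. Next row=LF[7]=10
  step 4: row=10, L[10]='e', prepend. Next row=LF[10]=5
  step 5: row=5, L[5]='d', prepend. Next row=LF[5]=4
  step 6: row=4, L[4]='d', prepend. Next row=LF[4]=3
  step 7: row=3, L[3]='f', prepend. Next row=LF[3]=9
  step 8: row=9, L[9]='g', prepend. Next row=LF[9]=14
  step 9: row=14, L[14]='f', prepend. Next row=LF[14]=12
  step 10: row=12, L[12]='f', prepend. Next row=LF[12]=11
  step 11: row=11, L[11]='c', prepend. Next row=LF[11]=2
  step 12: row=2, L[2]='g', prepend. Next row=LF[2]=13
  step 13: row=13, L[13]='e', prepend. Next row=LF[13]=6
  step 14: row=6, L[6]='c', prepend. Next row=LF[6]=1
  step 15: row=1, L[1]='f', prepend. Next row=LF[1]=8
Reversed output: fcegcffgfddeff$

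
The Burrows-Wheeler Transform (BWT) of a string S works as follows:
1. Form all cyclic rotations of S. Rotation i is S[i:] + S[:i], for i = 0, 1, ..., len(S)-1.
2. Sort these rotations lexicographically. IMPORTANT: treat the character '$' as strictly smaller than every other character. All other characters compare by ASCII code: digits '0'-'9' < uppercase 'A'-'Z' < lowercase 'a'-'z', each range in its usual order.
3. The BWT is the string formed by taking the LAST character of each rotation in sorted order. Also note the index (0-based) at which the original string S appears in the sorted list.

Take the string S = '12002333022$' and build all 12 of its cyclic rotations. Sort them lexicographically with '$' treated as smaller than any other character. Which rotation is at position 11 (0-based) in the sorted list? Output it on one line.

Answer: 333022$12002

Derivation:
All 12 rotations (rotation i = S[i:]+S[:i]):
  rot[0] = 12002333022$
  rot[1] = 2002333022$1
  rot[2] = 002333022$12
  rot[3] = 02333022$120
  rot[4] = 2333022$1200
  rot[5] = 333022$12002
  rot[6] = 33022$120023
  rot[7] = 3022$1200233
  rot[8] = 022$12002333
  rot[9] = 22$120023330
  rot[10] = 2$1200233302
  rot[11] = $12002333022
Sorted (with $ < everything):
  sorted[0] = $12002333022
  sorted[1] = 002333022$12
  sorted[2] = 022$12002333
  sorted[3] = 02333022$120
  sorted[4] = 12002333022$
  sorted[5] = 2$1200233302
  sorted[6] = 2002333022$1
  sorted[7] = 22$120023330
  sorted[8] = 2333022$1200
  sorted[9] = 3022$1200233
  sorted[10] = 33022$120023
  sorted[11] = 333022$12002
sorted[11] = 333022$12002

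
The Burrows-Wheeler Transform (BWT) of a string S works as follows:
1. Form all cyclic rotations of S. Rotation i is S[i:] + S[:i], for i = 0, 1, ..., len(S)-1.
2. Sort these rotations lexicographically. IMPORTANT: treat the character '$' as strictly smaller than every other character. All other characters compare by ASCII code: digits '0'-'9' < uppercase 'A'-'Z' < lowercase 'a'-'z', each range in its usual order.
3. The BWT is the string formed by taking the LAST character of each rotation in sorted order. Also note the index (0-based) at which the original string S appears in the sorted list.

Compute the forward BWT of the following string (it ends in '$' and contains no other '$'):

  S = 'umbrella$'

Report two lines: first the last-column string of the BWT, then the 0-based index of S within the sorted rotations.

Answer: almrleub$
8

Derivation:
All 9 rotations (rotation i = S[i:]+S[:i]):
  rot[0] = umbrella$
  rot[1] = mbrella$u
  rot[2] = brella$um
  rot[3] = rella$umb
  rot[4] = ella$umbr
  rot[5] = lla$umbre
  rot[6] = la$umbrel
  rot[7] = a$umbrell
  rot[8] = $umbrella
Sorted (with $ < everything):
  sorted[0] = $umbrella  (last char: 'a')
  sorted[1] = a$umbrell  (last char: 'l')
  sorted[2] = brella$um  (last char: 'm')
  sorted[3] = ella$umbr  (last char: 'r')
  sorted[4] = la$umbrel  (last char: 'l')
  sorted[5] = lla$umbre  (last char: 'e')
  sorted[6] = mbrella$u  (last char: 'u')
  sorted[7] = rella$umb  (last char: 'b')
  sorted[8] = umbrella$  (last char: '$')
Last column: almrleub$
Original string S is at sorted index 8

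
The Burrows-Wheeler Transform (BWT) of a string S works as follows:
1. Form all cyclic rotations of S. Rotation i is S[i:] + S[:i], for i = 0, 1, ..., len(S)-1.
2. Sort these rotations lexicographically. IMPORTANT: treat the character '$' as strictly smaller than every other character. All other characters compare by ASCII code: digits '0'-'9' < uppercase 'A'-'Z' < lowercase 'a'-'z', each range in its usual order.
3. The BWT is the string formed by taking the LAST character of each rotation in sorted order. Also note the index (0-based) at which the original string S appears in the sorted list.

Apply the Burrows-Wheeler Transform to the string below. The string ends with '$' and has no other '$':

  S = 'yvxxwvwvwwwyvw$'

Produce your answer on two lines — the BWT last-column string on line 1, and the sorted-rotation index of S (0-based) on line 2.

Answer: wywwyvxvvwwxvw$
14

Derivation:
All 15 rotations (rotation i = S[i:]+S[:i]):
  rot[0] = yvxxwvwvwwwyvw$
  rot[1] = vxxwvwvwwwyvw$y
  rot[2] = xxwvwvwwwyvw$yv
  rot[3] = xwvwvwwwyvw$yvx
  rot[4] = wvwvwwwyvw$yvxx
  rot[5] = vwvwwwyvw$yvxxw
  rot[6] = wvwwwyvw$yvxxwv
  rot[7] = vwwwyvw$yvxxwvw
  rot[8] = wwwyvw$yvxxwvwv
  rot[9] = wwyvw$yvxxwvwvw
  rot[10] = wyvw$yvxxwvwvww
  rot[11] = yvw$yvxxwvwvwww
  rot[12] = vw$yvxxwvwvwwwy
  rot[13] = w$yvxxwvwvwwwyv
  rot[14] = $yvxxwvwvwwwyvw
Sorted (with $ < everything):
  sorted[0] = $yvxxwvwvwwwyvw  (last char: 'w')
  sorted[1] = vw$yvxxwvwvwwwy  (last char: 'y')
  sorted[2] = vwvwwwyvw$yvxxw  (last char: 'w')
  sorted[3] = vwwwyvw$yvxxwvw  (last char: 'w')
  sorted[4] = vxxwvwvwwwyvw$y  (last char: 'y')
  sorted[5] = w$yvxxwvwvwwwyv  (last char: 'v')
  sorted[6] = wvwvwwwyvw$yvxx  (last char: 'x')
  sorted[7] = wvwwwyvw$yvxxwv  (last char: 'v')
  sorted[8] = wwwyvw$yvxxwvwv  (last char: 'v')
  sorted[9] = wwyvw$yvxxwvwvw  (last char: 'w')
  sorted[10] = wyvw$yvxxwvwvww  (last char: 'w')
  sorted[11] = xwvwvwwwyvw$yvx  (last char: 'x')
  sorted[12] = xxwvwvwwwyvw$yv  (last char: 'v')
  sorted[13] = yvw$yvxxwvwvwww  (last char: 'w')
  sorted[14] = yvxxwvwvwwwyvw$  (last char: '$')
Last column: wywwyvxvvwwxvw$
Original string S is at sorted index 14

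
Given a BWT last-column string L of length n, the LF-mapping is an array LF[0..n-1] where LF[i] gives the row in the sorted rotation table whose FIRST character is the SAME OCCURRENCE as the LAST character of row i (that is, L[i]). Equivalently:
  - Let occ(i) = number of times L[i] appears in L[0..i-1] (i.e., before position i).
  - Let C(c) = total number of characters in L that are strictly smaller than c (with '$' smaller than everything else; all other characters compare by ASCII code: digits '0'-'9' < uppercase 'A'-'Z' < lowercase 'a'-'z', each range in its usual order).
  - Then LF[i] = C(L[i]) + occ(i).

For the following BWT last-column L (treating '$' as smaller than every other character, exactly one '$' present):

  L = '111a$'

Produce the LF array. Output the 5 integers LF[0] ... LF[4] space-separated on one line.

Char counts: '$':1, '1':3, 'a':1
C (first-col start): C('$')=0, C('1')=1, C('a')=4
L[0]='1': occ=0, LF[0]=C('1')+0=1+0=1
L[1]='1': occ=1, LF[1]=C('1')+1=1+1=2
L[2]='1': occ=2, LF[2]=C('1')+2=1+2=3
L[3]='a': occ=0, LF[3]=C('a')+0=4+0=4
L[4]='$': occ=0, LF[4]=C('$')+0=0+0=0

Answer: 1 2 3 4 0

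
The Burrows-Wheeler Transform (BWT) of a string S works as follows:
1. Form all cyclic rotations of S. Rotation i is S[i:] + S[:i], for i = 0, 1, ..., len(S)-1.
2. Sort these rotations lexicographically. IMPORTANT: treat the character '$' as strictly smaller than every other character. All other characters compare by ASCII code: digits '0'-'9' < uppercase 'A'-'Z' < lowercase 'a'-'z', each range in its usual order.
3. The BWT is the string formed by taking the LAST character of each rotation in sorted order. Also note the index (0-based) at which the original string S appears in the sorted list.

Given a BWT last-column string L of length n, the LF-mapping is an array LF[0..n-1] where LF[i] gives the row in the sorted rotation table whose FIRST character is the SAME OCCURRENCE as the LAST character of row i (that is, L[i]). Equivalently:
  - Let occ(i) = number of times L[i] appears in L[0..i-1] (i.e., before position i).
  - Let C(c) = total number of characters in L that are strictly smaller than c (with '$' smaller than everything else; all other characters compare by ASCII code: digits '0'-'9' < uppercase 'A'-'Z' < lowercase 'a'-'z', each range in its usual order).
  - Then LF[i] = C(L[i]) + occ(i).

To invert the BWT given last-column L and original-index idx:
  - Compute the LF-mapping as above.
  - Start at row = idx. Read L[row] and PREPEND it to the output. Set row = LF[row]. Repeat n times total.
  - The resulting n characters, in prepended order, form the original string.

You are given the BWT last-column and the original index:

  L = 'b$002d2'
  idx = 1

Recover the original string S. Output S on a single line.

LF mapping: 5 0 1 2 3 6 4
Walk LF starting at row 1, prepending L[row]:
  step 1: row=1, L[1]='$', prepend. Next row=LF[1]=0
  step 2: row=0, L[0]='b', prepend. Next row=LF[0]=5
  step 3: row=5, L[5]='d', prepend. Next row=LF[5]=6
  step 4: row=6, L[6]='2', prepend. Next row=LF[6]=4
  step 5: row=4, L[4]='2', prepend. Next row=LF[4]=3
  step 6: row=3, L[3]='0', prepend. Next row=LF[3]=2
  step 7: row=2, L[2]='0', prepend. Next row=LF[2]=1
Reversed output: 0022db$

Answer: 0022db$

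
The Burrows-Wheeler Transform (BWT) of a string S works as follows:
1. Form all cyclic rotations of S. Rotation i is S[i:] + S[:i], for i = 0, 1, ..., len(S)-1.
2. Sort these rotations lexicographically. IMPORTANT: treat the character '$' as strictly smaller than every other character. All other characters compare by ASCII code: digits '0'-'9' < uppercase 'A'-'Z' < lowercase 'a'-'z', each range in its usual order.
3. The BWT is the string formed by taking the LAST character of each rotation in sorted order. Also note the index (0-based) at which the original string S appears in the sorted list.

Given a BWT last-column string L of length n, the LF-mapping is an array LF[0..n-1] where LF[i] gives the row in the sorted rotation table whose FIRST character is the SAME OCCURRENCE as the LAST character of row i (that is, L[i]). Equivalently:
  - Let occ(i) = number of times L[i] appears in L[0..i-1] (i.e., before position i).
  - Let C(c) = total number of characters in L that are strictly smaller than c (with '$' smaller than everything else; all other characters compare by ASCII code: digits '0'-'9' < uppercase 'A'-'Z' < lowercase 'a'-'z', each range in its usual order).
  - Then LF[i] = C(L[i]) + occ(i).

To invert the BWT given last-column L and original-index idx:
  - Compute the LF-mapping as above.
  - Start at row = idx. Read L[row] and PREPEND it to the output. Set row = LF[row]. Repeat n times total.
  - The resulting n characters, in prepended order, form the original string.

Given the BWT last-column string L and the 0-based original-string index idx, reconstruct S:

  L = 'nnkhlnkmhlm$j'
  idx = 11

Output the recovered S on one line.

Answer: nhjnklkhmlmn$

Derivation:
LF mapping: 10 11 4 1 6 12 5 8 2 7 9 0 3
Walk LF starting at row 11, prepending L[row]:
  step 1: row=11, L[11]='$', prepend. Next row=LF[11]=0
  step 2: row=0, L[0]='n', prepend. Next row=LF[0]=10
  step 3: row=10, L[10]='m', prepend. Next row=LF[10]=9
  step 4: row=9, L[9]='l', prepend. Next row=LF[9]=7
  step 5: row=7, L[7]='m', prepend. Next row=LF[7]=8
  step 6: row=8, L[8]='h', prepend. Next row=LF[8]=2
  step 7: row=2, L[2]='k', prepend. Next row=LF[2]=4
  step 8: row=4, L[4]='l', prepend. Next row=LF[4]=6
  step 9: row=6, L[6]='k', prepend. Next row=LF[6]=5
  step 10: row=5, L[5]='n', prepend. Next row=LF[5]=12
  step 11: row=12, L[12]='j', prepend. Next row=LF[12]=3
  step 12: row=3, L[3]='h', prepend. Next row=LF[3]=1
  step 13: row=1, L[1]='n', prepend. Next row=LF[1]=11
Reversed output: nhjnklkhmlmn$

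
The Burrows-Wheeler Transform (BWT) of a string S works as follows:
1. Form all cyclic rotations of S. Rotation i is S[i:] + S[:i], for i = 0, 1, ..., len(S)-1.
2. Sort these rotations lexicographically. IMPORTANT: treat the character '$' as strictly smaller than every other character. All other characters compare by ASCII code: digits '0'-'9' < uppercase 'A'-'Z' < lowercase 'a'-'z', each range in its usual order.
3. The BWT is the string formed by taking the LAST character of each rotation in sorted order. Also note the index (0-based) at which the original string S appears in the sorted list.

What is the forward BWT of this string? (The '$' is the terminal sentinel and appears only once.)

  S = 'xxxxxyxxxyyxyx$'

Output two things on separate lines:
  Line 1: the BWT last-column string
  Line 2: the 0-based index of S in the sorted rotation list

All 15 rotations (rotation i = S[i:]+S[:i]):
  rot[0] = xxxxxyxxxyyxyx$
  rot[1] = xxxxyxxxyyxyx$x
  rot[2] = xxxyxxxyyxyx$xx
  rot[3] = xxyxxxyyxyx$xxx
  rot[4] = xyxxxyyxyx$xxxx
  rot[5] = yxxxyyxyx$xxxxx
  rot[6] = xxxyyxyx$xxxxxy
  rot[7] = xxyyxyx$xxxxxyx
  rot[8] = xyyxyx$xxxxxyxx
  rot[9] = yyxyx$xxxxxyxxx
  rot[10] = yxyx$xxxxxyxxxy
  rot[11] = xyx$xxxxxyxxxyy
  rot[12] = yx$xxxxxyxxxyyx
  rot[13] = x$xxxxxyxxxyyxy
  rot[14] = $xxxxxyxxxyyxyx
Sorted (with $ < everything):
  sorted[0] = $xxxxxyxxxyyxyx  (last char: 'x')
  sorted[1] = x$xxxxxyxxxyyxy  (last char: 'y')
  sorted[2] = xxxxxyxxxyyxyx$  (last char: '$')
  sorted[3] = xxxxyxxxyyxyx$x  (last char: 'x')
  sorted[4] = xxxyxxxyyxyx$xx  (last char: 'x')
  sorted[5] = xxxyyxyx$xxxxxy  (last char: 'y')
  sorted[6] = xxyxxxyyxyx$xxx  (last char: 'x')
  sorted[7] = xxyyxyx$xxxxxyx  (last char: 'x')
  sorted[8] = xyx$xxxxxyxxxyy  (last char: 'y')
  sorted[9] = xyxxxyyxyx$xxxx  (last char: 'x')
  sorted[10] = xyyxyx$xxxxxyxx  (last char: 'x')
  sorted[11] = yx$xxxxxyxxxyyx  (last char: 'x')
  sorted[12] = yxxxyyxyx$xxxxx  (last char: 'x')
  sorted[13] = yxyx$xxxxxyxxxy  (last char: 'y')
  sorted[14] = yyxyx$xxxxxyxxx  (last char: 'x')
Last column: xy$xxyxxyxxxxyx
Original string S is at sorted index 2

Answer: xy$xxyxxyxxxxyx
2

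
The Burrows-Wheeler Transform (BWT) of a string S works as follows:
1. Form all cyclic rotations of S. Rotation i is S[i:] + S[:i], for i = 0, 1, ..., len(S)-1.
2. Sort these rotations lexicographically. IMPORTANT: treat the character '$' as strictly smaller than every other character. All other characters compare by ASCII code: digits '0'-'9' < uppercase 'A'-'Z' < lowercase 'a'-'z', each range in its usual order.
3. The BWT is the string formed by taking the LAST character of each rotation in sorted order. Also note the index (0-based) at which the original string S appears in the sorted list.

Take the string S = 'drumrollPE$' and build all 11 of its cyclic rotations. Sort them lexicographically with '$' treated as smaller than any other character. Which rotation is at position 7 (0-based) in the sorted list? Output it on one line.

All 11 rotations (rotation i = S[i:]+S[:i]):
  rot[0] = drumrollPE$
  rot[1] = rumrollPE$d
  rot[2] = umrollPE$dr
  rot[3] = mrollPE$dru
  rot[4] = rollPE$drum
  rot[5] = ollPE$drumr
  rot[6] = llPE$drumro
  rot[7] = lPE$drumrol
  rot[8] = PE$drumroll
  rot[9] = E$drumrollP
  rot[10] = $drumrollPE
Sorted (with $ < everything):
  sorted[0] = $drumrollPE
  sorted[1] = E$drumrollP
  sorted[2] = PE$drumroll
  sorted[3] = drumrollPE$
  sorted[4] = lPE$drumrol
  sorted[5] = llPE$drumro
  sorted[6] = mrollPE$dru
  sorted[7] = ollPE$drumr
  sorted[8] = rollPE$drum
  sorted[9] = rumrollPE$d
  sorted[10] = umrollPE$dr
sorted[7] = ollPE$drumr

Answer: ollPE$drumr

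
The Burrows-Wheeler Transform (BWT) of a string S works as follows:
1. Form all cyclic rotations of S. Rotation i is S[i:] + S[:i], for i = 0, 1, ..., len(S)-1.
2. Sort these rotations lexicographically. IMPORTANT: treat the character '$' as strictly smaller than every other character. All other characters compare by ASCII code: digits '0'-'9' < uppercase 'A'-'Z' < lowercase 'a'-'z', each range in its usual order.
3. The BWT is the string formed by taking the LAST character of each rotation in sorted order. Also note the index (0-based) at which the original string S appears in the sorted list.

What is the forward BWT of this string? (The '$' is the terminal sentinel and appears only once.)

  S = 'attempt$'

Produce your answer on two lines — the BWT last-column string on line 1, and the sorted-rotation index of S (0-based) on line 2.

All 8 rotations (rotation i = S[i:]+S[:i]):
  rot[0] = attempt$
  rot[1] = ttempt$a
  rot[2] = tempt$at
  rot[3] = empt$att
  rot[4] = mpt$atte
  rot[5] = pt$attem
  rot[6] = t$attemp
  rot[7] = $attempt
Sorted (with $ < everything):
  sorted[0] = $attempt  (last char: 't')
  sorted[1] = attempt$  (last char: '$')
  sorted[2] = empt$att  (last char: 't')
  sorted[3] = mpt$atte  (last char: 'e')
  sorted[4] = pt$attem  (last char: 'm')
  sorted[5] = t$attemp  (last char: 'p')
  sorted[6] = tempt$at  (last char: 't')
  sorted[7] = ttempt$a  (last char: 'a')
Last column: t$tempta
Original string S is at sorted index 1

Answer: t$tempta
1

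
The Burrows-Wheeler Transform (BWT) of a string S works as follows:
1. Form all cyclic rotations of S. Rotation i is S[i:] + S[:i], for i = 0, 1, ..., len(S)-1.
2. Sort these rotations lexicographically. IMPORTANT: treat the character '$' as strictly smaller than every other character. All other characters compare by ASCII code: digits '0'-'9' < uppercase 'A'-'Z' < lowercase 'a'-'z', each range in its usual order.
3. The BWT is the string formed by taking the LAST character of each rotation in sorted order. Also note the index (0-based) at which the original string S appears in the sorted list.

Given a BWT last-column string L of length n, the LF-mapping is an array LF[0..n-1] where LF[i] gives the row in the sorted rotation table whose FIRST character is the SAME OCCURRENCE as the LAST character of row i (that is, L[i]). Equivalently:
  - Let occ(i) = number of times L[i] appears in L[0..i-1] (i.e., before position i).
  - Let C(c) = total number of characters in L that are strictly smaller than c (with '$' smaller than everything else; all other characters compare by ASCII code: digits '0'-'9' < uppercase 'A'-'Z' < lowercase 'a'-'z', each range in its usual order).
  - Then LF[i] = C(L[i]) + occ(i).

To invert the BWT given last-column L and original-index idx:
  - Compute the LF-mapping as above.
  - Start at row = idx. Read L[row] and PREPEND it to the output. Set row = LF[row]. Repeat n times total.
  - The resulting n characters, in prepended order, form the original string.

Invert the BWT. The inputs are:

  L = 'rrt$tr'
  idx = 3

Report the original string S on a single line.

Answer: rttrr$

Derivation:
LF mapping: 1 2 4 0 5 3
Walk LF starting at row 3, prepending L[row]:
  step 1: row=3, L[3]='$', prepend. Next row=LF[3]=0
  step 2: row=0, L[0]='r', prepend. Next row=LF[0]=1
  step 3: row=1, L[1]='r', prepend. Next row=LF[1]=2
  step 4: row=2, L[2]='t', prepend. Next row=LF[2]=4
  step 5: row=4, L[4]='t', prepend. Next row=LF[4]=5
  step 6: row=5, L[5]='r', prepend. Next row=LF[5]=3
Reversed output: rttrr$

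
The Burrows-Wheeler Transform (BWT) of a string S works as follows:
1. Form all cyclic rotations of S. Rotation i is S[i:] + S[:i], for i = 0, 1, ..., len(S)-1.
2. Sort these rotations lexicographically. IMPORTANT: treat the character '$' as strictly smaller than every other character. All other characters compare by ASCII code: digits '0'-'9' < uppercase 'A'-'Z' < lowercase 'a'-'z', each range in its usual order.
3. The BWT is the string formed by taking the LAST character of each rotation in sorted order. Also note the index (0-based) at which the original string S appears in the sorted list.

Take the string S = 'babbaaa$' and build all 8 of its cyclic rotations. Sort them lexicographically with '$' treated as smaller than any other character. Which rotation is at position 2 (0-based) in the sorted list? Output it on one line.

All 8 rotations (rotation i = S[i:]+S[:i]):
  rot[0] = babbaaa$
  rot[1] = abbaaa$b
  rot[2] = bbaaa$ba
  rot[3] = baaa$bab
  rot[4] = aaa$babb
  rot[5] = aa$babba
  rot[6] = a$babbaa
  rot[7] = $babbaaa
Sorted (with $ < everything):
  sorted[0] = $babbaaa
  sorted[1] = a$babbaa
  sorted[2] = aa$babba
  sorted[3] = aaa$babb
  sorted[4] = abbaaa$b
  sorted[5] = baaa$bab
  sorted[6] = babbaaa$
  sorted[7] = bbaaa$ba
sorted[2] = aa$babba

Answer: aa$babba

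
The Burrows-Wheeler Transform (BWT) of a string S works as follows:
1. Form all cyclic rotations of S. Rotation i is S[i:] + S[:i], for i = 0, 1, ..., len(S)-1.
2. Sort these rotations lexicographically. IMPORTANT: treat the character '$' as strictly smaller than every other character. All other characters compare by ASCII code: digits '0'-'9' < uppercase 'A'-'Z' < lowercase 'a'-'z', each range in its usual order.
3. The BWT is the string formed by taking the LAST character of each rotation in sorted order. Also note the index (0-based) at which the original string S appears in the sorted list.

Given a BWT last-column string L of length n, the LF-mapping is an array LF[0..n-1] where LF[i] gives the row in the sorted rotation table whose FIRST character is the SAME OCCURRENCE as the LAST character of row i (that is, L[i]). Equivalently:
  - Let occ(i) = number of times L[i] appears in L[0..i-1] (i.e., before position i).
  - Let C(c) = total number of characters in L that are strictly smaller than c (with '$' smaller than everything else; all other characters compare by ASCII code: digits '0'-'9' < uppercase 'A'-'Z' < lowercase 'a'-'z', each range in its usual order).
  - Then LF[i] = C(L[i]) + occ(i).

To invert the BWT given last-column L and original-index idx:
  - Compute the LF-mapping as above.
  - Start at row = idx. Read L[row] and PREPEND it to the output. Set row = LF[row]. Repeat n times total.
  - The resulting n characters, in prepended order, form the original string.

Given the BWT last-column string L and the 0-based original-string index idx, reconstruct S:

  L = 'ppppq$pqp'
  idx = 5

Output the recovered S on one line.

Answer: ppqqpppp$

Derivation:
LF mapping: 1 2 3 4 7 0 5 8 6
Walk LF starting at row 5, prepending L[row]:
  step 1: row=5, L[5]='$', prepend. Next row=LF[5]=0
  step 2: row=0, L[0]='p', prepend. Next row=LF[0]=1
  step 3: row=1, L[1]='p', prepend. Next row=LF[1]=2
  step 4: row=2, L[2]='p', prepend. Next row=LF[2]=3
  step 5: row=3, L[3]='p', prepend. Next row=LF[3]=4
  step 6: row=4, L[4]='q', prepend. Next row=LF[4]=7
  step 7: row=7, L[7]='q', prepend. Next row=LF[7]=8
  step 8: row=8, L[8]='p', prepend. Next row=LF[8]=6
  step 9: row=6, L[6]='p', prepend. Next row=LF[6]=5
Reversed output: ppqqpppp$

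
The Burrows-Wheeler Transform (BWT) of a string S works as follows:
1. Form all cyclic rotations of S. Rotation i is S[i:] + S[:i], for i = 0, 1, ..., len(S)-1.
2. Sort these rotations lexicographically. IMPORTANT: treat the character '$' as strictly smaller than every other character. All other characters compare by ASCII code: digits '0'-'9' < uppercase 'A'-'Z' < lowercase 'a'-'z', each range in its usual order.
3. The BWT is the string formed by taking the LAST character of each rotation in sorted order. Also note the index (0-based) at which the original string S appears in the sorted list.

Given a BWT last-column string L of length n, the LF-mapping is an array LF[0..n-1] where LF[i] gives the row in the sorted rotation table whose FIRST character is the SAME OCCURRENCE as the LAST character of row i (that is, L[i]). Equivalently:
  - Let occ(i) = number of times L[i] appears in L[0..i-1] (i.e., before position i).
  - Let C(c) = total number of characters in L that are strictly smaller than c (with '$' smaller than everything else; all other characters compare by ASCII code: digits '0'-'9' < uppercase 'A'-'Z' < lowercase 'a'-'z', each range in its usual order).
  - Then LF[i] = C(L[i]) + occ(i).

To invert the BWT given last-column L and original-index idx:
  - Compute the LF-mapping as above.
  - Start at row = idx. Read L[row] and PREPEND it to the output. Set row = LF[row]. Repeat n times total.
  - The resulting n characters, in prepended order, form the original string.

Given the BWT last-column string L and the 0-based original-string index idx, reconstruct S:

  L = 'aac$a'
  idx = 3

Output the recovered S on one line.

LF mapping: 1 2 4 0 3
Walk LF starting at row 3, prepending L[row]:
  step 1: row=3, L[3]='$', prepend. Next row=LF[3]=0
  step 2: row=0, L[0]='a', prepend. Next row=LF[0]=1
  step 3: row=1, L[1]='a', prepend. Next row=LF[1]=2
  step 4: row=2, L[2]='c', prepend. Next row=LF[2]=4
  step 5: row=4, L[4]='a', prepend. Next row=LF[4]=3
Reversed output: acaa$

Answer: acaa$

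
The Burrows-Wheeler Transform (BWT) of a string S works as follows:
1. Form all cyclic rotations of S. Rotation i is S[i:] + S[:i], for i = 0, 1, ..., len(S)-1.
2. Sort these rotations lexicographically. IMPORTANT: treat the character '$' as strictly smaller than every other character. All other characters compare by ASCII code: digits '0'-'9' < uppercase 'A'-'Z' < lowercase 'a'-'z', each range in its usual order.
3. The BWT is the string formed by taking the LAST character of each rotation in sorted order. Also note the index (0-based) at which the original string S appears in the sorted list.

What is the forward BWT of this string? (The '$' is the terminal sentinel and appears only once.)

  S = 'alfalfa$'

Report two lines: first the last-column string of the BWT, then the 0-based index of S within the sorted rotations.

Answer: aff$llaa
3

Derivation:
All 8 rotations (rotation i = S[i:]+S[:i]):
  rot[0] = alfalfa$
  rot[1] = lfalfa$a
  rot[2] = falfa$al
  rot[3] = alfa$alf
  rot[4] = lfa$alfa
  rot[5] = fa$alfal
  rot[6] = a$alfalf
  rot[7] = $alfalfa
Sorted (with $ < everything):
  sorted[0] = $alfalfa  (last char: 'a')
  sorted[1] = a$alfalf  (last char: 'f')
  sorted[2] = alfa$alf  (last char: 'f')
  sorted[3] = alfalfa$  (last char: '$')
  sorted[4] = fa$alfal  (last char: 'l')
  sorted[5] = falfa$al  (last char: 'l')
  sorted[6] = lfa$alfa  (last char: 'a')
  sorted[7] = lfalfa$a  (last char: 'a')
Last column: aff$llaa
Original string S is at sorted index 3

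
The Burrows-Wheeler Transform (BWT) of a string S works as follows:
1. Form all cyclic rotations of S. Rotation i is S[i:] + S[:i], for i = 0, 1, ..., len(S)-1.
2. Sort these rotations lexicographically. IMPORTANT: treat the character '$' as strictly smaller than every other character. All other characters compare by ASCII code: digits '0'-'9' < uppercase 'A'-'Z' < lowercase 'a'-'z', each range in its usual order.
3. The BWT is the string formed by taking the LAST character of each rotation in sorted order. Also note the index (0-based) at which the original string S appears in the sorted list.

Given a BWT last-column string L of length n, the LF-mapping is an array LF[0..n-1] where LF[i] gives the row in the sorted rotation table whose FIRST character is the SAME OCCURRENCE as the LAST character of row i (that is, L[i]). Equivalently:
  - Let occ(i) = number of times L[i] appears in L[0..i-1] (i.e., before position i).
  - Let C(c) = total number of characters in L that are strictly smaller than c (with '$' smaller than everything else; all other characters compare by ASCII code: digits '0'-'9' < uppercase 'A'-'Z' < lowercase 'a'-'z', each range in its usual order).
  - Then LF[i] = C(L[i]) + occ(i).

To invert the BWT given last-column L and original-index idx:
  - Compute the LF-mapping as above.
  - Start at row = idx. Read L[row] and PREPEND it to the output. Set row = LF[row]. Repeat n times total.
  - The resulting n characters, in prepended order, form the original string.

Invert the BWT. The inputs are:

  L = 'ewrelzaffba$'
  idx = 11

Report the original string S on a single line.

LF mapping: 4 10 9 5 8 11 1 6 7 3 2 0
Walk LF starting at row 11, prepending L[row]:
  step 1: row=11, L[11]='$', prepend. Next row=LF[11]=0
  step 2: row=0, L[0]='e', prepend. Next row=LF[0]=4
  step 3: row=4, L[4]='l', prepend. Next row=LF[4]=8
  step 4: row=8, L[8]='f', prepend. Next row=LF[8]=7
  step 5: row=7, L[7]='f', prepend. Next row=LF[7]=6
  step 6: row=6, L[6]='a', prepend. Next row=LF[6]=1
  step 7: row=1, L[1]='w', prepend. Next row=LF[1]=10
  step 8: row=10, L[10]='a', prepend. Next row=LF[10]=2
  step 9: row=2, L[2]='r', prepend. Next row=LF[2]=9
  step 10: row=9, L[9]='b', prepend. Next row=LF[9]=3
  step 11: row=3, L[3]='e', prepend. Next row=LF[3]=5
  step 12: row=5, L[5]='z', prepend. Next row=LF[5]=11
Reversed output: zebrawaffle$

Answer: zebrawaffle$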